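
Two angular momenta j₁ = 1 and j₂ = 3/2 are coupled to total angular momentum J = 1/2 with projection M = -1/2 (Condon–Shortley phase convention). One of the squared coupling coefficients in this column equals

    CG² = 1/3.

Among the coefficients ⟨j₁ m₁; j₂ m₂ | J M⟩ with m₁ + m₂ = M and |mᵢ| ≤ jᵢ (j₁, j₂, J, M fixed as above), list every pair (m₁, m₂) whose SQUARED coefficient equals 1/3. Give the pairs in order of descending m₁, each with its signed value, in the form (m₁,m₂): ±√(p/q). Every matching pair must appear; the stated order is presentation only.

Admissible pairs with m₁+m₂ = M = -1/2: (-1,1/2), (0,-1/2), (1,-3/2)
  (m₁,m₂)=(1,-3/2): CG² = 1/2, CG = +√(1/2)
  (m₁,m₂)=(0,-1/2): CG² = 1/3, CG = −√(1/3)   ← matches the target
  (m₁,m₂)=(-1,1/2): CG² = 1/6, CG = +√(1/6)
Pairs with CG² = 1/3: (0,-1/2): −√(1/3)

(0,-1/2): −√(1/3)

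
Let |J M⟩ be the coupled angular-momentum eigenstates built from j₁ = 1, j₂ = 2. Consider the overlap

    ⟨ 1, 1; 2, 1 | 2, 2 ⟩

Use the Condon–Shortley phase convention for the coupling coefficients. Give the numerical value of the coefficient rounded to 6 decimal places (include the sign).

+0.577350  (= +√(1/3))

j₁+j₂−J=1  J+j₁−j₂=1  J−j₁+j₂=3  j₁+j₂+J+1=6
(j₁±m₁, j₂±m₂, J±M) = (2,0,3,1,4,0)
P² = 12
sum k=0..0:
  [0] +1/6 = 1/6
S = 1/6
C² = P²·S² = 1/3 ; C = +0.577350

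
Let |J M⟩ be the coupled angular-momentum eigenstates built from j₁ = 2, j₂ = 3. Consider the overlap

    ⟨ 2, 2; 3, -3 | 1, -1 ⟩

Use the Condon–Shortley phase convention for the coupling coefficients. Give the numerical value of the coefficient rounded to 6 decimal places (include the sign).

j₁+j₂−J=4  J+j₁−j₂=0  J−j₁+j₂=2  j₁+j₂+J+1=7
(j₁±m₁, j₂±m₂, J±M) = (4,0,0,6,0,2)
P² = 6912/7
sum k=0..0:
  [0] +1/48 = 1/48
S = 1/48
C² = P²·S² = 3/7 ; C = +0.654654

+0.654654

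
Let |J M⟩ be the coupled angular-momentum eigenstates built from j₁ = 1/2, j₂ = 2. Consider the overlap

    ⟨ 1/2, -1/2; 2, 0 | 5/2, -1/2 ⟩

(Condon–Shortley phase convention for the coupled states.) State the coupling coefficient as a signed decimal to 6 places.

triangle: 0!×1!×4!/6! = 24/720
(j±m)!: 0!×1!×2!×2!×2!×3! = 48
prefactor² = (2J+1)×Δ×N² = 48/5
  k=0: +1/(0!×0!×1!×2!×0!×2!) = 1/4
Σ = 1/4  ⇒  CG² = 48/5×(1/4)² = 3/5
CG = +√(3/5) = +0.774597

+√(3/5) = +0.774597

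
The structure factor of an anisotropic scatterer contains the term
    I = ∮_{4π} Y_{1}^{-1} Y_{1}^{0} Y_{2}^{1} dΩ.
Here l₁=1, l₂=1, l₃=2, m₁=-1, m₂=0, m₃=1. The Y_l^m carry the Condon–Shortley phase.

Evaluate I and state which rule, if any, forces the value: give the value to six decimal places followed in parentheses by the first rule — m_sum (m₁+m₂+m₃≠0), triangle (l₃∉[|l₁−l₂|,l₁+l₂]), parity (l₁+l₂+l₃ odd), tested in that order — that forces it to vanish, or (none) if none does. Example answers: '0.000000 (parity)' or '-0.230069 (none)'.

-0.218510 (none)

m-sum 0 ✓  L=4 even ✓  0≤2≤2 ✓
Π(2lᵢ+1) = 3×3×5 = 45
triangle coeff Δ(1,1,2) = 1/30
Σ_t [0,0]: t=0:+1/1 = 1/1
(3j)²=2/15 [(1 1 2; 0 0 0)], sign=+1
Σ_t [0,0]: t=0:+1/2 = 1/2
(3j)²=1/10 [(1 1 2; -1 0 1)], sign=-1
⇒ 4πI² = 3/5
I = (-1)√(3/5/(4π)) = -0.21850969
No selection rule forces the value: the integral is nonzero (none).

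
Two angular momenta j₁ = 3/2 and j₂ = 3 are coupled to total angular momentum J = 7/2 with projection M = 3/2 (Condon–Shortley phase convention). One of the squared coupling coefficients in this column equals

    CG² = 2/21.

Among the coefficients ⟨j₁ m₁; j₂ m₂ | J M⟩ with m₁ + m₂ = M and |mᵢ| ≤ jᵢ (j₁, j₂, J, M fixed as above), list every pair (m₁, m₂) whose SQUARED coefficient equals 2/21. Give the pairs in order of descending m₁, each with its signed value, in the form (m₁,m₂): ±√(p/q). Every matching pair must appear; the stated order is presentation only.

Admissible pairs with m₁+m₂ = M = 3/2: (-3/2,3), (-1/2,2), (1/2,1), (3/2,0)
  (m₁,m₂)=(3/2,0): CG² = 10/21, CG = +√(10/21)
  (m₁,m₂)=(1/2,1): CG² = 0/1, CG = 0
  (m₁,m₂)=(-1/2,2): CG² = 3/7, CG = −√(3/7)
  (m₁,m₂)=(-3/2,3): CG² = 2/21, CG = −√(2/21)   ← matches the target
Pairs with CG² = 2/21: (-3/2,3): −√(2/21)

(-3/2,3): −√(2/21)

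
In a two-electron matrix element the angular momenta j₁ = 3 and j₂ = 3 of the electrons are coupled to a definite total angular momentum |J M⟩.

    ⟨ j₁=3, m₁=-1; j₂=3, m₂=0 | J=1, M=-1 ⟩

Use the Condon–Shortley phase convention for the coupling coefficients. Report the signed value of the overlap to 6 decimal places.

-0.462910  (= −√(3/14))

√[3·5!1!1!/8! · 2!4!3!3!0!2!] = √(216/7)
  +(−1)^3/∏(3,2,1,0,0,1)! = -1/12  (running -1/12)
⟨..|..⟩ = √(216/7)·(-1/12) = -0.462910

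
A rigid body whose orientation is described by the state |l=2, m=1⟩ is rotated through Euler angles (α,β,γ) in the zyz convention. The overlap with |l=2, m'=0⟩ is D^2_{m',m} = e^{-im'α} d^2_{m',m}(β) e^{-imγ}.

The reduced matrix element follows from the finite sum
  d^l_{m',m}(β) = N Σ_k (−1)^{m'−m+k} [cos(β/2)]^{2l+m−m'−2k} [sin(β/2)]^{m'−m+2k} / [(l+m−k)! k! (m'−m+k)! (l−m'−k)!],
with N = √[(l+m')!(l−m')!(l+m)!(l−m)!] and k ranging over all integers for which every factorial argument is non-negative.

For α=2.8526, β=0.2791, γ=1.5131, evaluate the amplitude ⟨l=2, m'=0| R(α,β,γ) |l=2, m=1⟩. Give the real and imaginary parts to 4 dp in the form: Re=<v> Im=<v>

Re=0.0187 Im=-0.3238

D^2_{0,1}(2.8526,0.2791,1.5131) = e^{-i·0·2.8526}·d^2_{0,1}(0.2791)·e^{-i·1·1.5131}. Compute d first:
Half-angle: c=0.990279, s=0.139098. N=√(2·2·6·1)=4.898979
k: max(0,(1)−(0))=1 … min(2+(1),2−(0))=2
  k=1: (−1)^0·4.8990/(2)·0.9903^3·0.1391^1 = +0.330878
  k=2: (−1)^1·4.8990/(2)·0.9903^1·0.1391^3 = -0.006528
d^2_{0,1}(0.2791) = +0.330878 -0.006528 = +0.324349
Attach z-rotation phases: D = e^{-i(0)(2.8526)}·(+0.324349)·e^{-i(1)(1.5131)} = +0.018703-0.323810i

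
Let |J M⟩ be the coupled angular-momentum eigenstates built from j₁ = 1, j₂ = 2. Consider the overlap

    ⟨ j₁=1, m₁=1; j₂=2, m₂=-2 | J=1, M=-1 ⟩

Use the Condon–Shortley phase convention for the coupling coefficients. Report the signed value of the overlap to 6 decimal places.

j₁+j₂−J=2  J+j₁−j₂=0  J−j₁+j₂=2  j₁+j₂+J+1=5
(j₁±m₁, j₂±m₂, J±M) = (2,0,0,4,0,2)
P² = 48/5
sum k=0..0:
  [0] +1/4 = 1/4
S = 1/4
C² = P²·S² = 3/5 ; C = +0.774597

+0.774597  (= +√(3/5))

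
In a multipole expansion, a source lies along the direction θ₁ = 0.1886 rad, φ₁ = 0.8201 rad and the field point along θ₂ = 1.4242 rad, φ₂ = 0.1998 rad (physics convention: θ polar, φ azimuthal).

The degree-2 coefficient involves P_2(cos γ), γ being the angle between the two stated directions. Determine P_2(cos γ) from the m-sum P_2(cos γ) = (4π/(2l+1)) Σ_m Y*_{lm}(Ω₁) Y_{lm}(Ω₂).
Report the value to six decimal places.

-0.369991

Expand P_2 via completeness: Σ_{m} conj(Y_{2,m}) at Ω₁ times Y_{2,m} at Ω₂ —
  term(m=-2) = (0.001664, 0.004855)   from Y*(Ω₁)=(-0.000942, 0.013545), Y(Ω₂)=(0.348250, -0.147073)
  term(m=-1) = (0.012924, 0.009232)   from Y*(Ω₁)=(0.097051, 0.104031), Y(Ω₂)=(0.109416, -0.022157)
  term(m=+0) = (-0.176391, 0.000000)   from Y*(Ω₁)=(0.597525, -0.000000), Y(Ω₂)=(-0.295203, 0.000000)
  term(m=+1) = (0.012924, -0.009232)   from Y*(Ω₁)=(-0.097051, 0.104031), Y(Ω₂)=(-0.109416, -0.022157)
  term(m=+2) = (0.001664, -0.004855)   from Y*(Ω₁)=(-0.000942, -0.013545), Y(Ω₂)=(0.348250, 0.147073)
Σ over m = (-0.147215, 0.000000); ×(4π/5) → (-0.369991, 0.000000). Real part: -0.369991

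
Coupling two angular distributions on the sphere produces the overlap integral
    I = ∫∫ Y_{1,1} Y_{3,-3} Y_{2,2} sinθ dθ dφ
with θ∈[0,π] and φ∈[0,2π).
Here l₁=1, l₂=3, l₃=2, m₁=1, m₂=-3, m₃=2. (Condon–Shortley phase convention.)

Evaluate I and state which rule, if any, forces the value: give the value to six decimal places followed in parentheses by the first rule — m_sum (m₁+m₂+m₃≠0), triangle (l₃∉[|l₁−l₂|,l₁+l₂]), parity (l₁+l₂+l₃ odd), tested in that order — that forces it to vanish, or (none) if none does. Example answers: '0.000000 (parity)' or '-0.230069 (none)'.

-0.319865 (none)

m-sum 0 ✓  L=6 even ✓  2≤2≤4 ✓
Π(2lᵢ+1) = 3×7×5 = 105
triangle coeff Δ(1,3,2) = 1/105
Σ_t [1,1]: t=1:−1/4 = -1/4
(3j)²=3/35 [(1 3 2; 0 0 0)], sign=-1
Σ_t [0,0]: t=0:+1/48 = 1/48
(3j)²=1/7 [(1 3 2; 1 -3 2)], sign=+1
⇒ 4πI² = 9/7
I = (-1)√(9/7/(4π)) = -0.31986543
No selection rule forces the value: the integral is nonzero (none).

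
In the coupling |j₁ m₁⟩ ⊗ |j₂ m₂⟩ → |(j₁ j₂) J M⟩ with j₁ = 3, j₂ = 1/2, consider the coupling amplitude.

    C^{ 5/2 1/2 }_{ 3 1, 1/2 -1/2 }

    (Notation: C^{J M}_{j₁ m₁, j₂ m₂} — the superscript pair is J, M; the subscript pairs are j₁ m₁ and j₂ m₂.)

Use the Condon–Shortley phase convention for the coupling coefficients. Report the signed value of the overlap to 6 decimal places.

+√(4/7) = +0.755929

triangle: 1!·5!·0!/7! = 120/5040
(j±m)!: 4!·2!·0!·1!·3!·2! = 576
prefactor² = (2J+1)·Δ·N² = 576/7
  k=0: +1/(0!·1!·2!·0!·3!·0!) = 1/12
Σ = 1/12  ⇒  CG² = 576/7·(1/12)² = 4/7
CG = +√(4/7) = +0.755929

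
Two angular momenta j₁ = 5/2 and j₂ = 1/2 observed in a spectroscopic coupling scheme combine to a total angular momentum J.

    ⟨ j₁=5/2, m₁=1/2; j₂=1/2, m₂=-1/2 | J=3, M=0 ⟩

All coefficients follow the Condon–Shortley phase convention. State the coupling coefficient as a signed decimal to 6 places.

+0.707107  (= +√(1/2))

triangle: 0!×5!×1!/7! = 120/5040
(j±m)!: 3!×2!×0!×1!×3!×3! = 432
prefactor² = (2J+1)×Δ×N² = 72
  k=0: +1/(0!×0!×2!×0!×3!×1!) = 1/12
Σ = 1/12  ⇒  CG² = 72×(1/12)² = 1/2
CG = +√(1/2) = +0.707107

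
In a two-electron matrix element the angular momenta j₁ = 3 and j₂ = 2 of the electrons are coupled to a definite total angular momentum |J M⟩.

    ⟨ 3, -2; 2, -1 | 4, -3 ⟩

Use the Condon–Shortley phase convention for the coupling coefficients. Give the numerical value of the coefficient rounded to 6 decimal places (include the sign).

√[9·1!5!3!/10! · 1!5!1!3!1!7!] = √(6480)
  +(−1)^0/∏(0,1,5,1,0,2)! = 1/240  (running 1/240)
  +(−1)^1/∏(1,0,4,0,1,3)! = -1/144  (running -1/360)
⟨..|..⟩ = √(6480)·(-1/360) = -0.223607

−√(1/20) ≈ -0.223607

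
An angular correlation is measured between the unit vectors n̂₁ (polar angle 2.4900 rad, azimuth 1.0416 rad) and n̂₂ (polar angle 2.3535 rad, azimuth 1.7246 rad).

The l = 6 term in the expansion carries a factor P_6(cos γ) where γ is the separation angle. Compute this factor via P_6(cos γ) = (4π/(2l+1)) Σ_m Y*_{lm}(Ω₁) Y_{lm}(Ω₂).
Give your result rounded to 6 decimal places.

Expand P_6 via completeness: Σ_{m} conj(Y_{6,m}) at Ω₁ times Y_{6,m} at Ω₂ —
  term(m=-6) = -0.00085 + 0.00121j   from Y*(Ω₁)=0.02402 - 0.00081j, Y(Ω₂)=-0.03704 + 0.04893j
  term(m=-5) = -0.02222 + 0.00623j   from Y*(Ω₁)=-0.05191 + 0.09602j, Y(Ω₂)=0.14704 + 0.15194j
  term(m=-4) = -0.10624 - 0.04612j   from Y*(Ω₁)=-0.14922 - 0.24558j, Y(Ω₂)=0.32915 - 0.23261j
  term(m=-3) = -0.08502 - 0.16404j   from Y*(Ω₁)=0.45675 - 0.00767j, Y(Ω₂)=-0.18007 - 0.36216j
  term(m=-2) = 0.00235 - 0.01132j   from Y*(Ω₁)=-0.16503 + 0.29338j, Y(Ω₂)=-0.03274 + 0.01040j
  term(m=-1) = 0.04333 - 0.03525j   from Y*(Ω₁)=0.07787 + 0.13316j, Y(Ω₂)=-0.05547 - 0.35781j
  term(m=+0) = 0.05655 + 0.00000j   from Y*(Ω₁)=-0.39091 + 0.00000j, Y(Ω₂)=-0.14467 + 0.00000j
  term(m=+1) = 0.04333 + 0.03525j   from Y*(Ω₁)=-0.07787 + 0.13316j, Y(Ω₂)=0.05547 - 0.35781j
  term(m=+2) = 0.00235 + 0.01132j   from Y*(Ω₁)=-0.16503 - 0.29338j, Y(Ω₂)=-0.03274 - 0.01040j
  term(m=+3) = -0.08502 + 0.16404j   from Y*(Ω₁)=-0.45675 - 0.00767j, Y(Ω₂)=0.18007 - 0.36216j
  term(m=+4) = -0.10624 + 0.04612j   from Y*(Ω₁)=-0.14922 + 0.24558j, Y(Ω₂)=0.32915 + 0.23261j
  term(m=+5) = -0.02222 - 0.00623j   from Y*(Ω₁)=0.05191 + 0.09602j, Y(Ω₂)=-0.14704 + 0.15194j
  term(m=+6) = -0.00085 - 0.00121j   from Y*(Ω₁)=0.02402 + 0.00081j, Y(Ω₂)=-0.03704 - 0.04893j
Total Σ_m = -0.28076 + 0.00000j. Multiply by 0.966644: -0.27140 + 0.00000j. P_6(cos γ) = -0.271399

-0.271399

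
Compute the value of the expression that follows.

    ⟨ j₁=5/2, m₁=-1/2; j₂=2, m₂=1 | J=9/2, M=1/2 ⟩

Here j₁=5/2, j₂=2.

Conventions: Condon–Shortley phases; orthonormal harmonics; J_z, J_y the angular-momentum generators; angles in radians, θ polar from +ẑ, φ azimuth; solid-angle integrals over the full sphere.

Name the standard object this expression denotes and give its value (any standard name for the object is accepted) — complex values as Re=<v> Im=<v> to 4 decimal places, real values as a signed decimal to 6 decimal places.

Clebsch–Gordan coefficient, +√(20/63) ≈ +0.563436

This is a Clebsch–Gordan (vector-coupling) coefficient.
√[10·0!5!4!/10! · 2!3!3!1!5!4!] = √(11520/7)
  +(−1)^0/∏(0,0,3,3,2,1)! = 1/72  (running 1/72)
⟨..|..⟩ = √(11520/7)·(1/72) = +0.563436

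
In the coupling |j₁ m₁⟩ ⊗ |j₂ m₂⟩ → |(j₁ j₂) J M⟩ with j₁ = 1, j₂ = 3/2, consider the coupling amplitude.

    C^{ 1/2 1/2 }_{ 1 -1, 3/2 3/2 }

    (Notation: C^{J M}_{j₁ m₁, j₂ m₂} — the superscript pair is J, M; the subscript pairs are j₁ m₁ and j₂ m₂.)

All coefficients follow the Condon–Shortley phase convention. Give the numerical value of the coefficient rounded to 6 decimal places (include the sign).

+0.707107

j₁+j₂−J=2  J+j₁−j₂=0  J−j₁+j₂=1  j₁+j₂+J+1=4
(j₁±m₁, j₂±m₂, J±M) = (0,2,3,0,1,0)
P² = 2
sum k=2..2:
  [2] +1/2 = 1/2
S = 1/2
C² = P²·S² = 1/2 ; C = +0.707107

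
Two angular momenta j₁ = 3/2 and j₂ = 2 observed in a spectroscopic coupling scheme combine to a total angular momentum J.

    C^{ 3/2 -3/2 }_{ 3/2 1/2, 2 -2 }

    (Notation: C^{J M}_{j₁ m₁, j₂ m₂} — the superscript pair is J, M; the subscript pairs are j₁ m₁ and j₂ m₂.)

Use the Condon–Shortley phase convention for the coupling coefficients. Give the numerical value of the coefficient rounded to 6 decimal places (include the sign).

j₁+j₂−J=2  J+j₁−j₂=1  J−j₁+j₂=2  j₁+j₂+J+1=6
(j₁±m₁, j₂±m₂, J±M) = (2,1,0,4,0,3)
P² = 32/5
sum k=0..0:
  [0] +1/4 = 1/4
S = 1/4
C² = P²·S² = 2/5 ; C = +0.632456

+√(2/5) = +0.632456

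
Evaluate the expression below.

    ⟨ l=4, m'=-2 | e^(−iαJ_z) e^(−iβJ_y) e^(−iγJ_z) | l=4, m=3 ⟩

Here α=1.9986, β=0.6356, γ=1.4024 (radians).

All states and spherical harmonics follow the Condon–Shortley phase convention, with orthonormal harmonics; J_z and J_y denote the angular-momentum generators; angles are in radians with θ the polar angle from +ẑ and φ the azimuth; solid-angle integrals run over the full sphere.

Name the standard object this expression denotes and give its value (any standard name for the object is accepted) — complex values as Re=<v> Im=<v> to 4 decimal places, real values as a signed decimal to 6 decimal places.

This is a Wigner D-matrix element — the rotation-matrix element ⟨l m'| R(α,β,γ) |l m⟩ in the angular-momentum basis.
Split into d^4_{-2,3}(β=0.6356) × two z-phases.
Half-angle: c=0.949925, s=0.312477. N=√(2·720·5040·1)=2693.993318
The bounds max(0,m−m')=5 and min(l+m,l−m')=6 give 2 terms
  k=5: (−1)^0·2693.9933/(240)·0.9499^3·0.3125^5 = +0.028665
  k=6: (−1)^1·2693.9933/(720)·0.9499^1·0.3125^7 = -0.001034
d^4_{-2,3}(0.6356) = +0.028665 -0.001034 = +0.027631
Attach z-rotation phases: D = e^{-i(-2)(1.9986)}·(+0.027631)·e^{-i(3)(1.4024)} = +0.027024-0.005760i

Wigner D-matrix element, Re=0.0270 Im=-0.0058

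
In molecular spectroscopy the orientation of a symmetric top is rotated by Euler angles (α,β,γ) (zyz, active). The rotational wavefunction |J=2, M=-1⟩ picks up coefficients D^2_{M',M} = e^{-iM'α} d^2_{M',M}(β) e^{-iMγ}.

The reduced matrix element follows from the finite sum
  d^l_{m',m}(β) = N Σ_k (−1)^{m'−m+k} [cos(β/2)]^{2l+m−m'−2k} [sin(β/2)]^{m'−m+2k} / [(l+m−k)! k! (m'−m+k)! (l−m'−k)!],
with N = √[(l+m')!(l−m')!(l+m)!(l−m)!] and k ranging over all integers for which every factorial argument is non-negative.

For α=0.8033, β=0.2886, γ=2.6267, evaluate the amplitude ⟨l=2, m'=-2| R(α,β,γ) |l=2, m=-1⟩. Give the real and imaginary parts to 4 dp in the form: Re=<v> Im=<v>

D^2_{-2,-1}(0.8033,0.2886,2.6267) = e^{-i·-2·0.8033}·d^2_{-2,-1}(0.2886)·e^{-i·-1·2.6267}. Compute d first:
With c≡cos(β/2)=0.989607 and s≡sin(β/2)=0.143800, N=[1·24·1·6]^{1/2}=12.000000
k: max(0,(-1)−(-2))=1 … min(2+(-1),2−(-2))=1
  k=1: (−1)^0·12.0000/(6)·0.9896^3·0.1438^1 = +0.278725
d^2_{-2,-1}(0.2886) = +0.278725
Phases: e^{-i·(-2)·0.8033}=-0.035796+0.999359i, e^{-i·(-1)·2.6267}=-0.870346+0.492441i ⇒ D=-0.128484-0.247345i

Re=-0.1285 Im=-0.2473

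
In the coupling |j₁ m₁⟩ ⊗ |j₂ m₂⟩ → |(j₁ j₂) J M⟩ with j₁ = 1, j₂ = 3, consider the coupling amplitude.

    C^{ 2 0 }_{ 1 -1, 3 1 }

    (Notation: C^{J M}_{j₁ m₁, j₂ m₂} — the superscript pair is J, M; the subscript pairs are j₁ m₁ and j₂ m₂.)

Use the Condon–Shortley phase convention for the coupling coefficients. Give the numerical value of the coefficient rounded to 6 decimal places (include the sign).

+√(2/7) = +0.534522

j₁+j₂−J=2  J+j₁−j₂=0  J−j₁+j₂=4  j₁+j₂+J+1=7
(j₁±m₁, j₂±m₂, J±M) = (0,2,4,2,2,2)
P² = 128/7
sum k=2..2:
  [2] +1/8 = 1/8
S = 1/8
C² = P²·S² = 2/7 ; C = +0.534522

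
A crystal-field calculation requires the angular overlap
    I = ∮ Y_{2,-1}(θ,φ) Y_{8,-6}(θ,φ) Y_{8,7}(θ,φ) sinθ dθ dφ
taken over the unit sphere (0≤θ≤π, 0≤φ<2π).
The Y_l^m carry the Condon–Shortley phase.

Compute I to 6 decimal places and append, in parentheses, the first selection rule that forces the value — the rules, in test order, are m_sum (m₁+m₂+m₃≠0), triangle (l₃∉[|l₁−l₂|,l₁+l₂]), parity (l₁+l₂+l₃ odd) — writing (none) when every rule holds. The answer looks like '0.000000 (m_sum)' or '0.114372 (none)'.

Checks pass: Σm=0; 18 even; l₃=8∈[6,10].
(2·2+1)(2·8+1)(2·8+1) = 1445
Δ: 2! 2! 14! / 19! → 1/348840
sum: t=0:+1/116121600 t=1:−1/25401600 t=2:+1/116121600 = -1/45158400
3j²(2 8 8; 0 0 0) = Δ·Π!·Σ² = 24/1615  (sign -1)
sum: t=1:−1/12454041600 t=2:+1/174356582400 = -1/13412044800
3j²(2 8 8; -1 -6 7) = Δ·Π!·Σ² = 169/7752  (sign +1)
combine: 4πI² = 1445·24/1615·169/7752 = 169/361
take √, sign -1: I = -0.19301223
No selection rule forces the value: the integral is nonzero (none).

-0.193012 (none)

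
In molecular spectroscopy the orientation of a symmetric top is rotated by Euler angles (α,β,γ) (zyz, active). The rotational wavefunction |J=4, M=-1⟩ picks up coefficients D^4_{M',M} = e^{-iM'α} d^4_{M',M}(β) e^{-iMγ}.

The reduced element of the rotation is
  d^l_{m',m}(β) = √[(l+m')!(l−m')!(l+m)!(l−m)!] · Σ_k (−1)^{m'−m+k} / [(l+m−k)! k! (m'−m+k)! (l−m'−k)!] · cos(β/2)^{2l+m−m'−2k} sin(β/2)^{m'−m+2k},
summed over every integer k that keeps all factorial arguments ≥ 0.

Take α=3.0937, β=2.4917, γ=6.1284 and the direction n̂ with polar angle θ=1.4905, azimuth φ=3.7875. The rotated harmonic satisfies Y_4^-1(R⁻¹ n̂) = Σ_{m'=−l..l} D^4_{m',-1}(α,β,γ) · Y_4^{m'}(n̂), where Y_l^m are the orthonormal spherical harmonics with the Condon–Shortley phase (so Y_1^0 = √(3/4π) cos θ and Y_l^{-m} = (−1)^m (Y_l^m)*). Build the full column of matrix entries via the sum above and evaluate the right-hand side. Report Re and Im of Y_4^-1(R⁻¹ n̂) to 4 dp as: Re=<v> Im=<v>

Need the full column D^4_{m',-1} for m'=−4..4 at α=3.0937, β=2.4917, γ=6.1284.
cos(β/2)=0.319258, sin(β/2)=0.947668
d^4_{-4,-1}: single k=3 term ⇒ +0.021124;  D = +0.019869-0.007171i
d^4_{-3,-1}: k∈[2..3] ⇒ +0.007548 -0.110844 = -0.103296;  D = +0.098729-0.030374i
d^4_{-2,-1}: k∈[1..3] ⇒ +0.001359 -0.059880 +0.351739 = +0.293218;  D = +0.284061-0.072705i
d^4_{-1,-1}: k∈[0..3] ⇒ +0.000108 -0.014264 +0.251370 -0.738279 = -0.501066;  D = +0.490809-0.100861i
d^4_{0,-1}: k∈[0..3] ⇒ -0.001433 +0.075743 -0.667378 +0.980053 = +0.386986;  D = +0.382359-0.059661i
d^4_{1,-1}: k∈[0..3] ⇒ +0.009510 -0.251370 +1.107418 -0.650503 = +0.215055;  D = -0.213828+0.022944i
d^4_{2,-1}: k∈[0..2] ⇒ -0.039920 +0.527609 -0.929760 = -0.442072;  D = -0.441302+0.026067i
d^4_{3,-1}: k∈[0..1] ⇒ +0.110844 -0.585990 = -0.475147;  D = +0.475118-0.005278i
d^4_{4,-1}: single k=0 term ⇒ -0.186123;  D = -0.185997-0.006845i
Y_4^{m'}(θ=1.4905,φ=3.7875) and Σ D·Y over m':
  (+0.0199-0.0072i)·(-0.3706-0.2313i)  (+0.0987-0.0304i)·(+0.0357+0.0928i)  (+0.2841-0.0727i)·(-0.0874+0.3051i)  (+0.4908-0.1009i)·(+0.0893-0.0673i)  (+0.3824-0.0597i)·(+0.2971+0.0000i)  (-0.2138+0.0229i)·(-0.0893-0.0673i)  (-0.4413+0.0261i)·(-0.0874-0.3051i)  (+0.4751-0.0053i)·(-0.0357+0.0928i)  (-0.1860-0.0068i)·(-0.3706+0.2313i)
Y_4^-1(R⁻¹ n̂) = +0.266502+0.187940i

Re=0.2665 Im=0.1879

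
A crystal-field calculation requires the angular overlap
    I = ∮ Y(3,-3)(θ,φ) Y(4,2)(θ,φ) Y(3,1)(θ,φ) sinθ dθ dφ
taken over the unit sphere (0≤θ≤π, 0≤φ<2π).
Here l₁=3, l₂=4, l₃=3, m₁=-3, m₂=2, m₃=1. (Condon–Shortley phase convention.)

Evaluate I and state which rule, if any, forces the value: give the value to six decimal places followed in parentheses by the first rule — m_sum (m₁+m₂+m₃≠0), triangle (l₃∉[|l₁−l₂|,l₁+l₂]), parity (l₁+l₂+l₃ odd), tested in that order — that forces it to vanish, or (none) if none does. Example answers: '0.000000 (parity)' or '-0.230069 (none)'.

-0.188451 (none)

Checks pass: Σm=0; 10 even; l₃=3∈[1,7].
(2·3+1)(2·4+1)(2·3+1) = 441
Δ: 4! 2! 4! / 11! → 1/34650
sum: t=1:−1/72 t=2:+1/16 t=3:−1/72 = 5/144
3j²(3 4 3; 0 0 0) = Δ·Π!·Σ² = 2/77  (sign -1)
sum: t=4:+1/192 = 1/192
3j²(3 4 3; -3 2 1) = Δ·Π!·Σ² = 3/77  (sign +1)
combine: 4πI² = 441·2/77·3/77 = 54/121
take √, sign -1: I = -0.18845135
No selection rule forces the value: the integral is nonzero (none).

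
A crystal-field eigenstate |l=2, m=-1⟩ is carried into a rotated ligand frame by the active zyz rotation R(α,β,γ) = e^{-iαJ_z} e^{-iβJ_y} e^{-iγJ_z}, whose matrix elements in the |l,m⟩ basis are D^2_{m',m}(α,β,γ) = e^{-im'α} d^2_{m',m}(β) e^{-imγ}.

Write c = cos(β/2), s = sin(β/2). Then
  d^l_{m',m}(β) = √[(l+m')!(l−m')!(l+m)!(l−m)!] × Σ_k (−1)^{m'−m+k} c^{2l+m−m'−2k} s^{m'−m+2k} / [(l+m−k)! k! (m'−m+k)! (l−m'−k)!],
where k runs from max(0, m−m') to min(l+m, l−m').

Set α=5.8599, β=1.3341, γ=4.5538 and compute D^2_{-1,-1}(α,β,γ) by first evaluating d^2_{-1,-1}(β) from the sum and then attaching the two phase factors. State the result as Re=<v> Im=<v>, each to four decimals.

Split into d^2_{-1,-1}(β=1.3341) × two z-phases.
c=cos(1.334100/2)=0.785650, s=sin(1.334100/2)=0.618671; N=√[1·6·1·6]=6.000000
k∈{0,1} keeps every argument non-negative
  k=0: (−1)^0·6.0000/(6)·0.7857^4·0.6187^0 = +0.380993
  k=1: (−1)^1·6.0000/(2)·0.7857^2·0.6187^2 = -0.708760
d^2_{-1,-1}(1.3341) = +0.380993 -0.708760 = -0.327767
Phases: e^{-i·(-1)·5.8599}=+0.911744-0.410758i, e^{-i·(-1)·4.5538}=-0.157925-0.987451i ⇒ D=+0.180138+0.273828i

Re=0.1801 Im=0.2738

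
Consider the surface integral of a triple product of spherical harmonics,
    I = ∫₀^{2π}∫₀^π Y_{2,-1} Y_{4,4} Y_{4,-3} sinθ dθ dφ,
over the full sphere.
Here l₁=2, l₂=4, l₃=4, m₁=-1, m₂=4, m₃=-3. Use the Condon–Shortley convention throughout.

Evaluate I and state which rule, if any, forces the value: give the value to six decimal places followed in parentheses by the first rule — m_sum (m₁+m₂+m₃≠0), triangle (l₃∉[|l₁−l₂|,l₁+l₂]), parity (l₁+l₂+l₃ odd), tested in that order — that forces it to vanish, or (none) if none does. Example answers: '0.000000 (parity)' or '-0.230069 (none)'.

Checks pass: Σm=0; 10 even; l₃=4∈[2,6].
(2·2+1)(2·4+1)(2·4+1) = 405
Δ: 2! 2! 6! / 11! → 1/13860
sum: t=0:+1/192 t=1:−1/36 t=2:+1/192 = -5/288
3j²(2 4 4; 0 0 0) = Δ·Π!·Σ² = 20/693  (sign -1)
sum: t=2:+1/1440 = 1/1440
3j²(2 4 4; -1 4 -3) = Δ·Π!·Σ² = 7/165  (sign -1)
combine: 4πI² = 405·20/693·7/165 = 60/121
take √, sign +1: I = 0.19864517
No selection rule forces the value: the integral is nonzero (none).

0.198645 (none)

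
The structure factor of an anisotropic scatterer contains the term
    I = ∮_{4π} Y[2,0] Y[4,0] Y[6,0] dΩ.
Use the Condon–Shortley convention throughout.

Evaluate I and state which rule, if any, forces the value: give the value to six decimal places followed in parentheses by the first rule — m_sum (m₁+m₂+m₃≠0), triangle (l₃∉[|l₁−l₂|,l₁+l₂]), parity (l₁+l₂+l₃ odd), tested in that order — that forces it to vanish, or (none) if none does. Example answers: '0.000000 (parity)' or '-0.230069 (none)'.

m-sum 0 ✓  L=12 even ✓  2≤6≤6 ✓
Π(2lᵢ+1) = 5×9×13 = 585
triangle coeff Δ(2,4,6) = 1/6435
Σ_t [0,0]: t=0:+1/2304 = 1/2304
(3j)²=5/143 [(2 4 6; 0 0 0)], sign=+1
(m-triple is (0,0,0) — same symbol as above.)
⇒ 4πI² = 1125/1573
I = (+1)√(1125/1573/(4π)) = 0.23856513
No selection rule forces the value: the integral is nonzero (none).

0.238565 (none)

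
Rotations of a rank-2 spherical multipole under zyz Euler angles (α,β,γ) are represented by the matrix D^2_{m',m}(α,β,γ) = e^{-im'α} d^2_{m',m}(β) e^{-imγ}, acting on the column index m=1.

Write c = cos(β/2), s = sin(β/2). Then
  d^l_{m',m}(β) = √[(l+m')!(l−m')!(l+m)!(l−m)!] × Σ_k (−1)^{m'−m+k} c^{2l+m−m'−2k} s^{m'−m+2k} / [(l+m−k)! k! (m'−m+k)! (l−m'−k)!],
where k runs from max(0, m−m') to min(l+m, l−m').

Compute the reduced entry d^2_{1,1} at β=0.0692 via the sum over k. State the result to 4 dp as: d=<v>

d=0.9940

d^2_{1,1}(β=0.0692) via the finite sum:
With c≡cos(β/2)=0.999401 and s≡sin(β/2)=0.034593, N=[6·1·6·1]^{1/2}=6.000000
The bounds max(0,m−m')=0 and min(l+m,l−m')=1 give 2 terms
  k=0: (−1)^0·6.0000/(6)·0.9994^4·0.0346^0 = +0.997608
  k=1: (−1)^1·6.0000/(2)·0.9994^2·0.0346^2 = -0.003586
d^2_{1,1}(0.0692) = +0.997608 -0.003586 = +0.994022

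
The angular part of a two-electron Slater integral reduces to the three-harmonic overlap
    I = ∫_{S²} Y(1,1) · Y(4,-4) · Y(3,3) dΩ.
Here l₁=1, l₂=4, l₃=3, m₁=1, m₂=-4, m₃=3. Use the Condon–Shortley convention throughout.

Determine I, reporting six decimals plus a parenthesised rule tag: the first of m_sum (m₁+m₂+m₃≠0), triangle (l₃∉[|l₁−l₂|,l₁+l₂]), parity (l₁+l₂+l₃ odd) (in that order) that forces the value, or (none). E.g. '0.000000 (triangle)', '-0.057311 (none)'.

0.325735 (none)

Checks pass: Σm=0; 8 even; l₃=3∈[3,5].
(2·1+1)(2·4+1)(2·3+1) = 189
Δ: 2! 0! 6! / 9! → 1/252
sum: t=1:−1/36 = -1/36
3j²(1 4 3; 0 0 0) = Δ·Π!·Σ² = 4/63  (sign +1)
sum: t=0:+1/1440 = 1/1440
3j²(1 4 3; 1 -4 3) = Δ·Π!·Σ² = 1/9  (sign +1)
combine: 4πI² = 189·4/63·1/9 = 4/3
take √, sign +1: I = 0.32573501
No selection rule forces the value: the integral is nonzero (none).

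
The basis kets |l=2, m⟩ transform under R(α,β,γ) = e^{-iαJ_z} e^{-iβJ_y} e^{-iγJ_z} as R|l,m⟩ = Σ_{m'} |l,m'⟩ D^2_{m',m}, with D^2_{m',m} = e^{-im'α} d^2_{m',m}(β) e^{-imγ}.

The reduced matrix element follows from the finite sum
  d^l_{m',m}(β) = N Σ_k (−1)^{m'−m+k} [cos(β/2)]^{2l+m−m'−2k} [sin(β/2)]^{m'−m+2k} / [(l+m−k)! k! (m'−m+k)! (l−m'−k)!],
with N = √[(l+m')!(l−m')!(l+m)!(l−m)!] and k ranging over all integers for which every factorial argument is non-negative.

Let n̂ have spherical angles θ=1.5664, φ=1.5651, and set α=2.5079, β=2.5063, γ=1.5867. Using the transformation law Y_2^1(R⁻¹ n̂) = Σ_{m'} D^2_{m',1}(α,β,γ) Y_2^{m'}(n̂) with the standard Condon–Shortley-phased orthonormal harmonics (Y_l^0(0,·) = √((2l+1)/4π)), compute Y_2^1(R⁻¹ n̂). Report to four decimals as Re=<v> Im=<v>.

Need the full column D^2_{m',1} for m'=−2..2 at α=2.5079, β=2.5063, γ=1.5867.
cos(β/2)=0.312332, sin(β/2)=0.949973
d^2_{-2,1}: single k=3 term ⇒ +0.535525;  D = -0.513544-0.151855i
d^2_{-1,1}: k∈[2..3] ⇒ +0.264104 -0.814414 = -0.550310;  D = -0.332863-0.438227i
d^2_{0,1}: k∈[1..2] ⇒ +0.070898 -0.655882 = -0.584984;  D = +0.009303+0.584910i
d^2_{1,1}: k∈[0..1] ⇒ +0.009516 -0.264104 = -0.254588;  D = +0.147466-0.207530i
d^2_{2,1}: single k=0 term ⇒ -0.057888;  D = -0.054962+0.018172i
Y_2^{m'}(θ=1.5664,φ=1.5651) and Σ D·Y over m':
  (-0.5135-0.1519i)·(-0.3862-0.0044i)  (-0.3329-0.4382i)·(+0.0000-0.0034i)  (+0.0093+0.5849i)·(-0.3154+0.0000i)  (+0.1475-0.2075i)·(-0.0000-0.0034i)  (-0.0550+0.0182i)·(-0.3862+0.0044i)
Y_2^1(R⁻¹ n̂) = +0.213696-0.130188i

Re=0.2137 Im=-0.1302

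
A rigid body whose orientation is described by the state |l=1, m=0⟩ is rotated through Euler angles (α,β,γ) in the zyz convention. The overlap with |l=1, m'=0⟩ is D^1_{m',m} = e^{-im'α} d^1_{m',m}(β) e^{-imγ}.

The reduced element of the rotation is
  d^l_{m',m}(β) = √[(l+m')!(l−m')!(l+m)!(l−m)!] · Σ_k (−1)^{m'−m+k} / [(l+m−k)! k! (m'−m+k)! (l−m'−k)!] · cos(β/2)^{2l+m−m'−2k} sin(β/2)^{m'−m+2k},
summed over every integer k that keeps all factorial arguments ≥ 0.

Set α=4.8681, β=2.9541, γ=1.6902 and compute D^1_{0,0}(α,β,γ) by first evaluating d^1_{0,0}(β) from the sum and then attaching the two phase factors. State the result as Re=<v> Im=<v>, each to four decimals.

Re=-0.9825 Im=0.0000

First d^1_{0,0}(β=2.9541), then the phase factors e^{-i(0)α} and e^{-i(0)γ}:
Half-angle: c=0.093609, s=0.995609. N=√(1·1·1·1)=1.000000
Admissible k: 0..1 (factorial args all ≥0)
  k=0: (−1)^0·1.0000/(1)·0.0936^2·0.9956^0 = +0.008763
  k=1: (−1)^1·1.0000/(1)·0.0936^0·0.9956^2 = -0.991237
d^1_{0,0}(2.9541) = +0.008763 -0.991237 = -0.982475
Phases: e^{-i·(0)·4.8681}=+1.000000+0.000000i, e^{-i·(0)·1.6902}=+1.000000+0.000000i ⇒ D=-0.982475+0.000000i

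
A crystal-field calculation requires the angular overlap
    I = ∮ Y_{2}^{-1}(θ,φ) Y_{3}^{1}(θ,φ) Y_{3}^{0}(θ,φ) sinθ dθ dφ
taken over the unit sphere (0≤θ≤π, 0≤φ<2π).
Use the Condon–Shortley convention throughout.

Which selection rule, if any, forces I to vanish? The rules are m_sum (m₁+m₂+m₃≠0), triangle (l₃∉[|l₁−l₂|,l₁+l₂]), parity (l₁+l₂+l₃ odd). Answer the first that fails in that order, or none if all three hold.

m₁+m₂+m₃ = -1 + 1 + 0 = 0  ✓
triangle: |2−3|=1 ≤ l₃=3 ≤ 2+3=5  ✓
parity: l₁+l₂+l₃ = 8 is even  ✓

none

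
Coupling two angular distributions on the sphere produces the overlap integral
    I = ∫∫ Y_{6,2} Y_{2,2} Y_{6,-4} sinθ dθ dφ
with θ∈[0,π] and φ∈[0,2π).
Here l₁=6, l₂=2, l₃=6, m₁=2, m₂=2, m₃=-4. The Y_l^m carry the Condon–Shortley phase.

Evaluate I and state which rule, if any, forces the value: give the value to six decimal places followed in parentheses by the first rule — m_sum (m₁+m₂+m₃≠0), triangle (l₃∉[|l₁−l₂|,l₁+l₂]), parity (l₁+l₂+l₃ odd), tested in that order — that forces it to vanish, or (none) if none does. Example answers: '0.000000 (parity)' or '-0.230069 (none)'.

-0.153870 (none)

Rules hold: Σm=0, L=14 even, 4≤6≤8.
N = 13·5·13 = 845
Δ = 2!·10!·2!/15! = 1/90090
Racah Σ t=0..2: t=0:+1/69120 t=1:−1/14400 t=2:+1/69120 = -7/172800
⇒ 3j(6 2 6; 0 0 0)² = 14/715, sgn -1
Racah Σ t=2..2: t=2:+1/322560 = 1/322560
⇒ 3j(6 2 6; 2 2 -4)² = 18/1001, sgn +1
4πI² = N·(3j₀)²·(3jₘ)² = 36/121
I = -1·√(0.297521/4π) = -0.15386989
No selection rule forces the value: the integral is nonzero (none).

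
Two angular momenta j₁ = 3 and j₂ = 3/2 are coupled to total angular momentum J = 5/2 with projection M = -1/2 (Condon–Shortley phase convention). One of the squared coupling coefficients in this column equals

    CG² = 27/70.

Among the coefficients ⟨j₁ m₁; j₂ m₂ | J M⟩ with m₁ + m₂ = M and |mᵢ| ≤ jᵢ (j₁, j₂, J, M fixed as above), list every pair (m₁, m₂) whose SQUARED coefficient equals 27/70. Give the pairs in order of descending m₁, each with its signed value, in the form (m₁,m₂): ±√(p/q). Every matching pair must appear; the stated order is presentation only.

Admissible pairs with m₁+m₂ = M = -1/2: (-2,3/2), (-1,1/2), (0,-1/2), (1,-3/2)
  (m₁,m₂)=(1,-3/2): CG² = 27/70, CG = +√(27/70)   ← matches the target
  (m₁,m₂)=(0,-1/2): CG² = 6/35, CG = −√(6/35)
  (m₁,m₂)=(-1,1/2): CG² = 1/70, CG = −√(1/70)
  (m₁,m₂)=(-2,3/2): CG² = 3/7, CG = +√(3/7)
Pairs with CG² = 27/70: (1,-3/2): +√(27/70)

(1,-3/2): +√(27/70)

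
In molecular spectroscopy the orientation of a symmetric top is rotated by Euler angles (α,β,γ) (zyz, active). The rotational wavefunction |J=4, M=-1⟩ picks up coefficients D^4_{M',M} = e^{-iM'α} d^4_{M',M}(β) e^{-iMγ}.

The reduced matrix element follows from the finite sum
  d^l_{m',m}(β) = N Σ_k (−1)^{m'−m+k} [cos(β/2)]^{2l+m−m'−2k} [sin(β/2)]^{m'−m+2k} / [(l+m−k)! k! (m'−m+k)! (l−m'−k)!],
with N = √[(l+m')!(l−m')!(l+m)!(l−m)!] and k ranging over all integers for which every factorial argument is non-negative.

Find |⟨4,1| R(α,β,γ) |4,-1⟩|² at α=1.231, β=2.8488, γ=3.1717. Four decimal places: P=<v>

First d^4_{1,-1}(β=2.8488), then the phase factors e^{-i(1)α} and e^{-i(-1)γ}:
c=cos(2.848800/2)=0.145874, s=sin(2.848800/2)=0.989303; N=√[120·6·6·120]=720.000000
k: max(0,(-1)−(1))=0 … min(4+(-1),4−(1))=3
  k=0: (−1)^2·720.0000/(72)·0.1459^6·0.9893^2 = +0.000094
  k=1: (−1)^3·720.0000/(24)·0.1459^4·0.9893^4 = -0.013012
  k=2: (−1)^4·720.0000/(48)·0.1459^2·0.9893^6 = +0.299242
  k=3: (−1)^5·720.0000/(720)·0.1459^0·0.9893^8 = -0.917562
d^4_{1,-1}(2.8488) = +0.000094 -0.013012 +0.299242 -0.917562 = -0.631237
|D^4_{1,-1}|² = |d^4_{1,-1}(β)|² = (-0.631237)² = 0.398460 (the z-rotation phases have unit modulus)

P=0.3985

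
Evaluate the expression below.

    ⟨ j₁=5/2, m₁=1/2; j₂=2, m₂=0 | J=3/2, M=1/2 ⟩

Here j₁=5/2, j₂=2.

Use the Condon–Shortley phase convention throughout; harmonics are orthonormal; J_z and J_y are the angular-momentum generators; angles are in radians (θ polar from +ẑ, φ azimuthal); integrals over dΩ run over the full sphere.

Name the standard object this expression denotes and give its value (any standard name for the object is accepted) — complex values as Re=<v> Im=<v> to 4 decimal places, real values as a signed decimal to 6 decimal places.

Clebsch–Gordan coefficient, −√(2/35) ≈ -0.239046

This is a Clebsch–Gordan (vector-coupling) coefficient.
j₁+j₂−J=3  J+j₁−j₂=2  J−j₁+j₂=1  j₁+j₂+J+1=7
(j₁±m₁, j₂±m₂, J±M) = (3,2,2,2,2,1)
P² = 32/35
sum k=1..2:
  [1] −1/2 = -1/2
  [2] +1/4 = 1/4
S = -1/4
C² = P²·S² = 2/35 ; C = -0.239046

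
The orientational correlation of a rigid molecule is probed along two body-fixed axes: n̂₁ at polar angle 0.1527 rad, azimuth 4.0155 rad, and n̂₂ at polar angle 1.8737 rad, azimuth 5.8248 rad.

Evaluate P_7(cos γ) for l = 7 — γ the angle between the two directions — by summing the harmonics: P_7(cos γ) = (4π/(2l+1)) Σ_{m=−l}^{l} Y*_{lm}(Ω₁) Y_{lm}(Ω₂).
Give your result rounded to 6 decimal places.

0.174125

Summing Y*_{l m}(θ₁,φ₁)·Y_{l m}(θ₂,φ₂) over m ∈ [−7, 7]; prefactor 4π/(2·7+1) = 0.837758:
  [-7]  conj(Y_{7,-7})(Ω₁) = (-0.000001, 0.000000) ; Y_{7,-7}(Ω₂) = (-0.360061, -0.024198) ; Δ = (0.000000, -0.000000)
  [-6]  conj(Y_{7,-6})(Ω₁) = (0.000012, -0.000020) ; Y_{7,-6}(Ω₂) = (0.390092, -0.160934) ; Δ = (0.000001, -0.000010)
  [-5]  conj(Y_{7,-5})(Ω₁) = (0.000118, 0.000329) ; Y_{7,-5}(Ω₂) = (-0.030077, 0.034214) ; Δ = (-0.000015, -0.000006)
  [-4]  conj(Y_{7,-4})(Ω₁) = (-0.003532, -0.001306) ; Y_{7,-4}(Ω₂) = (-0.086982, 0.323397) ; Δ = (0.000729, -0.001029)
  [-3]  conj(Y_{7,-3})(Ω₁) = (0.025338, -0.014503) ; Y_{7,-3}(Ω₂) = (-0.032548, -0.164237) ; Δ = (-0.003207, -0.003689)
  [-2]  conj(Y_{7,-2})(Ω₁) = (-0.027724, 0.154979) ; Y_{7,-2}(Ω₂) = (-0.164115, -0.214089) ; Δ = (0.037729, -0.019499)
  [-1]  conj(Y_{7,-1})(Ω₁) = (-0.339380, -0.405479) ; Y_{7,-1}(Ω₂) = (0.185631, 0.091597) ; Δ = (-0.025858, -0.106356)
  [+0]  conj(Y_{7,0})(Ω₁) = (0.763656, -0.000000) ; Y_{7,0}(Ω₂) = (0.247605, 0.000000) ; Δ = (0.189085, 0.000000)
  [+1]  conj(Y_{7,1})(Ω₁) = (0.339380, -0.405479) ; Y_{7,1}(Ω₂) = (-0.185631, 0.091597) ; Δ = (-0.025858, 0.106356)
  [+2]  conj(Y_{7,2})(Ω₁) = (-0.027724, -0.154979) ; Y_{7,2}(Ω₂) = (-0.164115, 0.214089) ; Δ = (0.037729, 0.019499)
  [+3]  conj(Y_{7,3})(Ω₁) = (-0.025338, -0.014503) ; Y_{7,3}(Ω₂) = (0.032548, -0.164237) ; Δ = (-0.003207, 0.003689)
  [+4]  conj(Y_{7,4})(Ω₁) = (-0.003532, 0.001306) ; Y_{7,4}(Ω₂) = (-0.086982, -0.323397) ; Δ = (0.000729, 0.001029)
  [+5]  conj(Y_{7,5})(Ω₁) = (-0.000118, 0.000329) ; Y_{7,5}(Ω₂) = (0.030077, 0.034214) ; Δ = (-0.000015, 0.000006)
  [+6]  conj(Y_{7,6})(Ω₁) = (0.000012, 0.000020) ; Y_{7,6}(Ω₂) = (0.390092, 0.160934) ; Δ = (0.000001, 0.000010)
  [+7]  conj(Y_{7,7})(Ω₁) = (0.000001, 0.000000) ; Y_{7,7}(Ω₂) = (0.360061, -0.024198) ; Δ = (0.000000, 0.000000)
Accumulated sum (0.207846, -0.000000); after 4π/(2l+1) scaling, (0.174125, -0.000000) ⇒ P_7 = 0.174125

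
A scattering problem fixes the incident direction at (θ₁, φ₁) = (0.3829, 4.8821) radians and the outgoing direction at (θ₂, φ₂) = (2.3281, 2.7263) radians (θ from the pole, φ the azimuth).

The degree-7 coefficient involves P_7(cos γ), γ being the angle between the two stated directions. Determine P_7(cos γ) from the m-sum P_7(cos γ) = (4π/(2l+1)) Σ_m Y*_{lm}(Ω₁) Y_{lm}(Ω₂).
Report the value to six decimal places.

Summing Y*_{l m}(θ₁,φ₁)·Y_{l m}(θ₂,φ₂) over m ∈ [−7, 7]; prefactor 4π/(2·7+1) = 0.837758:
  m=-7: (-0.000471+0.000190i) × (+0.052047-0.012436i) = -0.000022+0.000016i  (running Σ = -0.000022+0.000016i)
  m=-6: (-0.002477-0.004018i) × (+0.150700-0.114524i) = -0.000833-0.000322i  (running Σ = -0.000856-0.000306i)
  m=-5: (+0.020413-0.017985i) × (+0.184954-0.334043i) = -0.002232-0.010145i  (running Σ = -0.003088-0.010451i)
  m=-4: (+0.084496+0.068167i) × (+0.039777-0.438936i) = +0.033282-0.034377i  (running Σ = +0.030194-0.044828i)
  m=-3: (-0.146454+0.262358i) × (-0.050155-0.148891i) = +0.046408+0.008647i  (running Σ = +0.076602-0.036181i)
  m=-2: (-0.500843-0.176841i) × (+0.193849+0.212210i) = -0.059560-0.140564i  (running Σ = +0.017042-0.176745i)
  m=-1: (+0.072404-0.422528i) × (+0.273657+0.120666i) = +0.070799-0.106891i  (running Σ = +0.087840-0.283636i)
  m=0: (-0.237123-0.000000i) × (-0.206678+0.000000i) = +0.049008+0.000000i  (running Σ = +0.136849-0.283636i)
  m=1: (-0.072404-0.422528i) × (-0.273657+0.120666i) = +0.070799+0.106891i  (running Σ = +0.207647-0.176745i)
  m=2: (-0.500843+0.176841i) × (+0.193849-0.212210i) = -0.059560+0.140564i  (running Σ = +0.148087-0.036181i)
  m=3: (+0.146454+0.262358i) × (+0.050155-0.148891i) = +0.046408-0.008647i  (running Σ = +0.194495-0.044828i)
  m=4: (+0.084496-0.068167i) × (+0.039777+0.438936i) = +0.033282+0.034377i  (running Σ = +0.227777-0.010451i)
  m=5: (-0.020413-0.017985i) × (-0.184954-0.334043i) = -0.002232+0.010145i  (running Σ = +0.225545-0.000306i)
  m=6: (-0.002477+0.004018i) × (+0.150700+0.114524i) = -0.000833+0.000322i  (running Σ = +0.224711+0.000016i)
  m=7: (+0.000471+0.000190i) × (-0.052047-0.012436i) = -0.000022-0.000016i  (running Σ = +0.224689-0.000000i)
Accumulated sum +0.224689-0.000000i; after 4π/(2l+1) scaling, +0.188235-0.000000i ⇒ P_7 = 0.188235

0.188235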